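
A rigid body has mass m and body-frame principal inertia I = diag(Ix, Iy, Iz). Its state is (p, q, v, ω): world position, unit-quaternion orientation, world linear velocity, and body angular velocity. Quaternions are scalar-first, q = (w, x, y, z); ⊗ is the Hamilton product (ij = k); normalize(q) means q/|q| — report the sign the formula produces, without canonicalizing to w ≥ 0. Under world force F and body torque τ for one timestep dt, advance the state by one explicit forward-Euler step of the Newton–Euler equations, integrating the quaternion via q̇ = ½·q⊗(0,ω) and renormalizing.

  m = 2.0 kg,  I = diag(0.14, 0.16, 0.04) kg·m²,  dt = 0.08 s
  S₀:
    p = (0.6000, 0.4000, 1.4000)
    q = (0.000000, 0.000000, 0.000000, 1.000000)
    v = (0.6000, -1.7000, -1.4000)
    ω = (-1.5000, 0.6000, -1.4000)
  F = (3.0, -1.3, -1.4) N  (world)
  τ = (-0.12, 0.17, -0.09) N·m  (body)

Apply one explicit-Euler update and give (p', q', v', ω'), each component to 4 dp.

p' = (0.6480, 0.2640, 1.2880)
q' = (0.0558, -0.0239, -0.0598, 0.9964)
v' = (0.7200, -1.7520, -1.4560)
ω' = (-1.6262, 0.5800, -1.5440)

linear accel F/m = (1.5000, -0.6500, -0.7000)
p + v·dt = (0.6480, 0.2640, 1.2880)
v' = v + a·dt = (0.7200, -1.7520, -1.4560)
precession coupling ω×(Iω) = (0.1008, 0.2100, -0.0180)
α = I⁻¹(τ − ω×Iω) = (-1.5771, -0.2500, -1.8000)
ω' = ω + α·dt = (-1.6262, 0.5800, -1.5440)
Hamilton product q⊗(0,ω) = (1.4000000, -0.6000000, -1.5000000, 0.0000000)
updated quaternion q' = (0.0558, -0.0239, -0.0598, 0.9964)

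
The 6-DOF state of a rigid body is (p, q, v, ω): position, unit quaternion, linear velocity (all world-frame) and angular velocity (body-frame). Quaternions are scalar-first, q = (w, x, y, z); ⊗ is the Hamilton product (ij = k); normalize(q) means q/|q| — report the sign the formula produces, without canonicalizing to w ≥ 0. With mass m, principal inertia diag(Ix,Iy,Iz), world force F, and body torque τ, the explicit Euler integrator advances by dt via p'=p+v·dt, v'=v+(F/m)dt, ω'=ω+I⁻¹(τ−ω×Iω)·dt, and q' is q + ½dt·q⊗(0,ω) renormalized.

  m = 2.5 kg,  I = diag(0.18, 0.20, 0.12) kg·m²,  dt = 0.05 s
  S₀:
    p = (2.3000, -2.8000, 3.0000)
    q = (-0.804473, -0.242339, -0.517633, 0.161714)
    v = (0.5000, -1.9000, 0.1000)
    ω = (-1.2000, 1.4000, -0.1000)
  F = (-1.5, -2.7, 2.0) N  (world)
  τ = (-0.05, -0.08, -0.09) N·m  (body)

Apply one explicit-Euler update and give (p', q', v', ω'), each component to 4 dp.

ω×(Iω) gyroscopic = (0.0112, 0.0072, -0.0336)
α = I⁻¹(τ − ω×Iω) = (-0.3400, -0.4360, -0.4700)
ω + α·dt = (-1.2170, 1.3782, -0.1235)
Hamilton product q⊗(0,ω) = (0.4500508, 0.7907313, -1.3445529, -0.8799869)
q + ½dt·q⊗(0,ω), renormalized = (-0.7924, -0.2223, -0.5507, 0.1396)
linear accel F/m = (-0.6000, -1.0800, 0.8000)
p + v·dt = (2.3250, -2.8950, 3.0050)
v + (F/m)dt = (0.4700, -1.9540, 0.1400)

p' = (2.3250, -2.8950, 3.0050)
q' = (-0.7924, -0.2223, -0.5507, 0.1396)
v' = (0.4700, -1.9540, 0.1400)
ω' = (-1.2170, 1.3782, -0.1235)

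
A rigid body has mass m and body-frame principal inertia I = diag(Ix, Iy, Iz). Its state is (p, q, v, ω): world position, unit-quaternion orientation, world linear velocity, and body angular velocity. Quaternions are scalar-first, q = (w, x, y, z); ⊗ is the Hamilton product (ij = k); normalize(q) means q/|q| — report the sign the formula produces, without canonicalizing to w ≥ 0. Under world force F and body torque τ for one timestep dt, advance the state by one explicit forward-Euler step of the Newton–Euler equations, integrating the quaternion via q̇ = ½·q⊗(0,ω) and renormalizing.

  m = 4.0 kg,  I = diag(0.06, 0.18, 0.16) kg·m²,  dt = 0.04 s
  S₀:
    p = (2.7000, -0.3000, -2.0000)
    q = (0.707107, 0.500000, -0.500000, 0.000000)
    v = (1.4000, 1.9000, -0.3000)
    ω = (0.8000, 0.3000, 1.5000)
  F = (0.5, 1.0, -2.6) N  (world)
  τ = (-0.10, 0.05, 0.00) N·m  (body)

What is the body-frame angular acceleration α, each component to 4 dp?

α = (-1.5167, 0.9444, -0.1800)

precession coupling ω×(Iω) = (-0.0090, -0.1200, 0.0288)
angular accel α = (-1.5167, 0.9444, -0.1800)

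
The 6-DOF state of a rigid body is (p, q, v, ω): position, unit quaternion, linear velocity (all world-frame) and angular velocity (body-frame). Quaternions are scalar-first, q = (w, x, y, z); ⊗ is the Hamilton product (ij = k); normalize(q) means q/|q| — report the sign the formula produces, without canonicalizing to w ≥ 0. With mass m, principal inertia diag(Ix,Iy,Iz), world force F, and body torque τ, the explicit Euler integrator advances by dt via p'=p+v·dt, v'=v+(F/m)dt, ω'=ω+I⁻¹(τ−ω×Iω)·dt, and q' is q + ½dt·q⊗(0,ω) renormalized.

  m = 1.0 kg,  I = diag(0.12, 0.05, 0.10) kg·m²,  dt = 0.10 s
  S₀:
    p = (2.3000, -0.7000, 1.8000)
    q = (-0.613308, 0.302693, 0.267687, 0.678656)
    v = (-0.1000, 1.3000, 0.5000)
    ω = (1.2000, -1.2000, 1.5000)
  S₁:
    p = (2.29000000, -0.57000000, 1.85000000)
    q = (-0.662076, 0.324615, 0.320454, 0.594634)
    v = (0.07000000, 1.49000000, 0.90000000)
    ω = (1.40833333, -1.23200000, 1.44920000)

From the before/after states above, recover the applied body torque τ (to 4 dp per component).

τ = (0.1600, 0.0200, 0.0500)

Δω = ω₁−ω₀ = (0.20833333, -0.03200000, -0.05080000)
applied torque τ = (0.1600, 0.0200, 0.0500)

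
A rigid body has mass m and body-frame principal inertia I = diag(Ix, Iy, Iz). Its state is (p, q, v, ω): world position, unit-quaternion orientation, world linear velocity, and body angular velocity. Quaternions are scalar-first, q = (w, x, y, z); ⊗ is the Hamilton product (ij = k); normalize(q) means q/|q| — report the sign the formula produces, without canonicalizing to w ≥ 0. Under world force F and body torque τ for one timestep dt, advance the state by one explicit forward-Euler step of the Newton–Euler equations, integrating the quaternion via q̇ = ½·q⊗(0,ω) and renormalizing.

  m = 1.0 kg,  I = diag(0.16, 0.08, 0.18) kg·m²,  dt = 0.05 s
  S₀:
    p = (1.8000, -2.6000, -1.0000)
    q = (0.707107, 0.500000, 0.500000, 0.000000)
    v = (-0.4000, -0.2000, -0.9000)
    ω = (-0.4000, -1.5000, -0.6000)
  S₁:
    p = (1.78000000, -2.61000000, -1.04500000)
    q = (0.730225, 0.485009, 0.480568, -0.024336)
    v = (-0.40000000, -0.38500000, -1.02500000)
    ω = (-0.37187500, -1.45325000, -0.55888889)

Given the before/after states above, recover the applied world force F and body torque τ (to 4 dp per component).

F = (0.0000, -3.7000, -2.5000)
τ = (0.1800, 0.0700, 0.1000)

rate change Δω = (0.02812500, 0.04675000, 0.04111111)
ω₀×(Iω₀) = (0.0900, -0.0048, -0.0480)
I·α + gyro = (0.1800, 0.0700, 0.1000)
velocity change Δv = (0.00000000, -0.18500000, -0.12500000)
F = m·Δv/dt = (0.0000, -3.7000, -2.5000)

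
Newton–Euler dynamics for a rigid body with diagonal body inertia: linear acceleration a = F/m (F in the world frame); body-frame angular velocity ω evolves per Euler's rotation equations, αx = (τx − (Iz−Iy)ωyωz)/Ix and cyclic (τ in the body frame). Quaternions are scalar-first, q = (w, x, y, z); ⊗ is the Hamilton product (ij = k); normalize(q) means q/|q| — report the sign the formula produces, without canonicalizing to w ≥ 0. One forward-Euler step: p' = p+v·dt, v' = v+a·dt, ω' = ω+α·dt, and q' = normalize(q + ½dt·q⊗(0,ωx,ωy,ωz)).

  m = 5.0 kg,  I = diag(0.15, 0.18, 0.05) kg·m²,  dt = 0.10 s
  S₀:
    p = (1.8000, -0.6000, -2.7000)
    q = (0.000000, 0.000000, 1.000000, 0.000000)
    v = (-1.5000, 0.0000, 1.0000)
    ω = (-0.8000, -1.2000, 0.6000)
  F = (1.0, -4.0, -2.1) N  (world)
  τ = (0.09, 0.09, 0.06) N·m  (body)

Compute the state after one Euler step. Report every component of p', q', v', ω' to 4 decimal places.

p' = (1.6500, -0.6000, -2.6000)
q' = (0.0598, 0.0299, 0.9970, 0.0399)
v' = (-1.4800, -0.0800, 0.9580)
ω' = (-0.8024, -1.1233, 0.6624)

precession coupling ω×(Iω) = (0.0936, -0.0480, 0.0288)
α = I⁻¹(τ − ω×Iω) = (-0.0240, 0.7667, 0.6240)
new body rate ω' = (-0.8024, -1.1233, 0.6624)
q⊗(0,ω) = (1.2000000, 0.6000000, 0.0000000, 0.8000000)
q + ½dt·q⊗(0,ω), renormalized = (0.0598, 0.0299, 0.9970, 0.0399)
a = F/m = (0.2000, -0.8000, -0.4200)
p + v·dt = (1.6500, -0.6000, -2.6000)
v' = v + a·dt = (-1.4800, -0.0800, 0.9580)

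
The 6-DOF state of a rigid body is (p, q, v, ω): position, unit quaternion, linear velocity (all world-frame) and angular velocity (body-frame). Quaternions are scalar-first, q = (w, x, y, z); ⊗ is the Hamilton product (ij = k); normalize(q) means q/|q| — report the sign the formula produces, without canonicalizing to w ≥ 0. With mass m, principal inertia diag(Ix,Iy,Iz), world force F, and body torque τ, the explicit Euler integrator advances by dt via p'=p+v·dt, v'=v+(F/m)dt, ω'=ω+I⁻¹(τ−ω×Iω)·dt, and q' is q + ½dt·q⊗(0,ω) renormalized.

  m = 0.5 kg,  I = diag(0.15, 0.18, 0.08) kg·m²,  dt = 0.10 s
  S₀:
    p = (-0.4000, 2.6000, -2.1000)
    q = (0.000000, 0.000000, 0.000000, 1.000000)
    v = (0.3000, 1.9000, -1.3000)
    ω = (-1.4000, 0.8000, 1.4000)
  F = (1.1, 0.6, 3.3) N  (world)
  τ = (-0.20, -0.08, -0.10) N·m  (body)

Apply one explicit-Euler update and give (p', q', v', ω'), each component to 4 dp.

gyro term ω×Iω = (-0.1120, -0.1372, -0.0336)
α = I⁻¹(τ − ω×Iω) = (-0.5867, 0.3178, -0.8300)
ω' = ω + α·dt = (-1.4587, 0.8318, 1.3170)
q⊗(0,ω) = (-1.4000000, -0.8000000, -1.4000000, 0.0000000)
q' = normalize(q + ½dt·q⊗(0,ω)) = (-0.0696, -0.0398, -0.0696, 0.9943)
linear accel F/m = (2.2000, 1.2000, 6.6000)
p' = p + v·dt = (-0.3700, 2.7900, -2.2300)
v' = v + a·dt = (0.5200, 2.0200, -0.6400)

p' = (-0.3700, 2.7900, -2.2300)
q' = (-0.0696, -0.0398, -0.0696, 0.9943)
v' = (0.5200, 2.0200, -0.6400)
ω' = (-1.4587, 0.8318, 1.3170)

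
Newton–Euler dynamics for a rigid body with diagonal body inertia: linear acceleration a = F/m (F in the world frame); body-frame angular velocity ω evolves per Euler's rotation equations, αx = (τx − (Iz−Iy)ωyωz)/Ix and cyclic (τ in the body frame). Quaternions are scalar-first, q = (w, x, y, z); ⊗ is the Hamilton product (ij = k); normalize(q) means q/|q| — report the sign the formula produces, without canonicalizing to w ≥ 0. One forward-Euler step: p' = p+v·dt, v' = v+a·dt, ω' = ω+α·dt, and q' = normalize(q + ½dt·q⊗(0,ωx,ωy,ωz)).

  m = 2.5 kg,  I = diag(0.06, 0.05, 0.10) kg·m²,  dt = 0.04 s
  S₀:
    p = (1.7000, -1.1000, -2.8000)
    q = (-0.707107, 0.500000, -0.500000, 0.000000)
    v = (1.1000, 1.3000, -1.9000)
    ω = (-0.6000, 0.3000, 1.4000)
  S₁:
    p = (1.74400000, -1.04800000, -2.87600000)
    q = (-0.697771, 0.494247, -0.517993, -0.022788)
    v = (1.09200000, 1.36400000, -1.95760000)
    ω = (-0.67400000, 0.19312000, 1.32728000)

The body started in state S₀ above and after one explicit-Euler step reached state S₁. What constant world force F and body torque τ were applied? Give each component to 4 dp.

Δv = v₁−v₀ = (-0.00800000, 0.06400000, -0.05760000)
applied force F = (-0.5000, 4.0000, -3.6000)
rate change Δω = (-0.07400000, -0.10688000, -0.07272000)
ω₀×(Iω₀) = (0.0210, 0.0336, 0.0018)
τ = I·(Δω/dt) + ω₀×(Iω₀) = (-0.0900, -0.1000, -0.1800)

F = (-0.5000, 4.0000, -3.6000)
τ = (-0.0900, -0.1000, -0.1800)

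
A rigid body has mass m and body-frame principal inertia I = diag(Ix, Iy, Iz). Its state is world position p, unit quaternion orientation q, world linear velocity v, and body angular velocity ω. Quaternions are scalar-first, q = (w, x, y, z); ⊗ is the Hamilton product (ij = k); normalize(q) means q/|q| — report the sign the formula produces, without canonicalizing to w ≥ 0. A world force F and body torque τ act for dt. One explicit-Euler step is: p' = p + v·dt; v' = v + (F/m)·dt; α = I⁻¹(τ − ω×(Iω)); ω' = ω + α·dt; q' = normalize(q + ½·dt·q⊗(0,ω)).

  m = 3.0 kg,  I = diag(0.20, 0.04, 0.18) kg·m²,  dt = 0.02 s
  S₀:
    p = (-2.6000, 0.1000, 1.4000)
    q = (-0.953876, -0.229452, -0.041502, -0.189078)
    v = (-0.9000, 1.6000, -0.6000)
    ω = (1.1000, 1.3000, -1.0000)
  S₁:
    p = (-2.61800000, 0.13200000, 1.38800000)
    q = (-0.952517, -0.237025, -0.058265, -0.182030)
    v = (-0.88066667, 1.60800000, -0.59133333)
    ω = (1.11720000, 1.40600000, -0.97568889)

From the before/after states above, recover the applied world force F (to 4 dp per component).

F = (2.9000, 1.2000, 1.3000)

velocity change Δv = (0.01933333, 0.00800000, 0.00866667)
F = m·Δv/dt = (2.9000, 1.2000, 1.3000)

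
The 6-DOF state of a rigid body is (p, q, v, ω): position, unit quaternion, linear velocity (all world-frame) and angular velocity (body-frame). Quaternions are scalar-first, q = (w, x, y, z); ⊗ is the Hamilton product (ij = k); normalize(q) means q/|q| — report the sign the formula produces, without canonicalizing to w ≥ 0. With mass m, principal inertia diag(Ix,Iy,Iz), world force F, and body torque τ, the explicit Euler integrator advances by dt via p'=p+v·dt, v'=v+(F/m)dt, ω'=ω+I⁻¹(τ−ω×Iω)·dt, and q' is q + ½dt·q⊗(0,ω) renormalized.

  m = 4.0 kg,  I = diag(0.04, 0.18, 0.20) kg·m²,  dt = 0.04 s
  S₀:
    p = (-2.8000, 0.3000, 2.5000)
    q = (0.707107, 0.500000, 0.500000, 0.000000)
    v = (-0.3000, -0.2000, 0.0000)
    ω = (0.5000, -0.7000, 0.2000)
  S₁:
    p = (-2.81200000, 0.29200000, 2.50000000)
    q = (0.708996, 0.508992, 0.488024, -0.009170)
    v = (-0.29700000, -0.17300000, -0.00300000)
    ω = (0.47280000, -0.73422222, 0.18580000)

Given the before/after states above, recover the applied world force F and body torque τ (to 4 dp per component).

Δω = ω₁−ω₀ = (-0.02720000, -0.03422222, -0.01420000)
gyro term ω₀×Iω₀ = (-0.0028, -0.0160, -0.0490)
applied torque τ = (-0.0300, -0.1700, -0.1200)
velocity change Δv = (0.00300000, 0.02700000, -0.00300000)
m·(v₁−v₀)/dt = (0.3000, 2.7000, -0.3000)

F = (0.3000, 2.7000, -0.3000)
τ = (-0.0300, -0.1700, -0.1200)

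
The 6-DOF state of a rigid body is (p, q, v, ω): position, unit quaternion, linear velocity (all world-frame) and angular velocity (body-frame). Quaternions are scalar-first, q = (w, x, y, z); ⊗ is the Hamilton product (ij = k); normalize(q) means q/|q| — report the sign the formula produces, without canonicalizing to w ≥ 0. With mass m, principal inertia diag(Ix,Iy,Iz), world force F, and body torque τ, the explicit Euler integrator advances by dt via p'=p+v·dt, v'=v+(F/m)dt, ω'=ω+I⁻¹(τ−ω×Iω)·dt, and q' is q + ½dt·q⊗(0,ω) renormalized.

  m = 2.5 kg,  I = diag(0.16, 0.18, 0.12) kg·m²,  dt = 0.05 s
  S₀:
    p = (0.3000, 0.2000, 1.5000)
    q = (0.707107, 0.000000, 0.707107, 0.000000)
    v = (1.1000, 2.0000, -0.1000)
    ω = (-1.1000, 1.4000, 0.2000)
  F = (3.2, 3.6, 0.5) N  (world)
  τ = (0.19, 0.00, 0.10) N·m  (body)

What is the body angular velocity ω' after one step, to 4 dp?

ω' = (-1.0354, 1.4024, 0.2545)

angular accel α = (1.2925, 0.0489, 1.0900)
ω + α·dt = (-1.0354, 1.4024, 0.2545)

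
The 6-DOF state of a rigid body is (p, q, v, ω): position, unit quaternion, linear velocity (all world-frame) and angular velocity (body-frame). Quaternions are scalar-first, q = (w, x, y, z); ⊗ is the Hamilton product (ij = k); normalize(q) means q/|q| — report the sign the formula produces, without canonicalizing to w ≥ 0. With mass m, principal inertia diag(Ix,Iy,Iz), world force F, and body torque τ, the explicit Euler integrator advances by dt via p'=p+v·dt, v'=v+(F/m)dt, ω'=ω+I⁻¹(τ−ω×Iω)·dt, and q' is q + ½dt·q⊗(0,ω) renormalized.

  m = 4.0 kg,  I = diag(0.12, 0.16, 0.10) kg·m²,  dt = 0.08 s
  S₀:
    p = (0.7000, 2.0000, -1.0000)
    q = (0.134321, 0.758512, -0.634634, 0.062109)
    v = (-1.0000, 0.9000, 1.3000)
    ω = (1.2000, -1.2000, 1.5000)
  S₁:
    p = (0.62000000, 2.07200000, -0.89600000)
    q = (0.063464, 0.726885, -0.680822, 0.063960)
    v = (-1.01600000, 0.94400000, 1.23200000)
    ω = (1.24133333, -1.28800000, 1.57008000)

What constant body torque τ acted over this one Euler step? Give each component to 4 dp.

τ = (0.1700, -0.1400, 0.0300)

Δω = ω₁−ω₀ = (0.04133333, -0.08800000, 0.07008000)
applied torque τ = (0.1700, -0.1400, 0.0300)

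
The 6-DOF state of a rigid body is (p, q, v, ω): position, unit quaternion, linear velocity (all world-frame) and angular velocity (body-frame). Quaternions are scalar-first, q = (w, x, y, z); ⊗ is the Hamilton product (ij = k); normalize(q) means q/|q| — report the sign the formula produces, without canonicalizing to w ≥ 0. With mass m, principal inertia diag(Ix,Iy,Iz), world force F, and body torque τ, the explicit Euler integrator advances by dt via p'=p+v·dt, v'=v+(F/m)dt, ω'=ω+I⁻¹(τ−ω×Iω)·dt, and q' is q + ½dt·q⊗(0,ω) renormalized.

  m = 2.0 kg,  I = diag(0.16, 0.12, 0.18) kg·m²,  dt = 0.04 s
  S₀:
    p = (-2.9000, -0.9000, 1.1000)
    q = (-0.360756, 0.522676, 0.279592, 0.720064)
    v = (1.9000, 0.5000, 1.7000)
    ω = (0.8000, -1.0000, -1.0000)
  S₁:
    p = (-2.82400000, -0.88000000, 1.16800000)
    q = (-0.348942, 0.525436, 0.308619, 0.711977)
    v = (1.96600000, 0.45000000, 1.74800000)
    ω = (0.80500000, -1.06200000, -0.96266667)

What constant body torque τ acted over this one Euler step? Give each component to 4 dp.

τ = (0.0800, -0.1700, 0.2000)

rate change Δω = (0.00500000, -0.06200000, 0.03733333)
applied torque τ = (0.0800, -0.1700, 0.2000)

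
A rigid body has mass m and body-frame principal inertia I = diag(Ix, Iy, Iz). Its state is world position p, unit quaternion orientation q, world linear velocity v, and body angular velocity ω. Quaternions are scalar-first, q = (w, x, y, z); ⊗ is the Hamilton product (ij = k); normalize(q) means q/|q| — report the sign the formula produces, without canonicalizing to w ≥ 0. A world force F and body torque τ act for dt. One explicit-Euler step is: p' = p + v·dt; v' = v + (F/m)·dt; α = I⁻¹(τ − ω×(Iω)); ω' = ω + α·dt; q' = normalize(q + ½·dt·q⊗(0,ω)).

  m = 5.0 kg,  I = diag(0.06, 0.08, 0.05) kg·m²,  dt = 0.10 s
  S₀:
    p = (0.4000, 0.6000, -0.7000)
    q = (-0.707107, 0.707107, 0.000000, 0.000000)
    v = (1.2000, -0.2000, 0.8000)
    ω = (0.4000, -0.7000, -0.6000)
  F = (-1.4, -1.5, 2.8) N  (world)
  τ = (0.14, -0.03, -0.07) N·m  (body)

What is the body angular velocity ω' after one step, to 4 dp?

angular accel α = (2.5433, -0.3450, -1.2880)
ω + α·dt = (0.6543, -0.7345, -0.7288)

ω' = (0.6543, -0.7345, -0.7288)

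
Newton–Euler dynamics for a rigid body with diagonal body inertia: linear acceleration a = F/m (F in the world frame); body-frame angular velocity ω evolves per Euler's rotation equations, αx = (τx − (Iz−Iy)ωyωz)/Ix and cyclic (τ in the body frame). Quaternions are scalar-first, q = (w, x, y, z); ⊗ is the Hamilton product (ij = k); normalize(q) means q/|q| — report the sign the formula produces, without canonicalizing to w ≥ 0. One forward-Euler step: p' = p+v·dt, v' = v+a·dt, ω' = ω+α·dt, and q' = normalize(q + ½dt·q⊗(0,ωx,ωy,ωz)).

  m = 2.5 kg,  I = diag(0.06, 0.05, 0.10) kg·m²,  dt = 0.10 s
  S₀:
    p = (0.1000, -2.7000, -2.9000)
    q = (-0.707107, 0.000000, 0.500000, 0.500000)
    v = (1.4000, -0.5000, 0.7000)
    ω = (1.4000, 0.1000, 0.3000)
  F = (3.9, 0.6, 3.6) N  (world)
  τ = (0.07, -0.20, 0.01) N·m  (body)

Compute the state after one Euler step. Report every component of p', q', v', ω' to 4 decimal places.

angular accel α = (1.1417, -3.6640, 0.1140)
ω + α·dt = (1.5142, -0.2664, 0.3114)
Hamilton product q⊗(0,ω) = (-0.2000000, -0.8899498, 0.6292893, -0.9121321)
q' = normalize(q + ½dt·q⊗(0,ω)) = (-0.7153, -0.0444, 0.5301, 0.4532)
p + v·dt = (0.2400, -2.7500, -2.8300)
v' = v + a·dt = (1.5560, -0.4760, 0.8440)

p' = (0.2400, -2.7500, -2.8300)
q' = (-0.7153, -0.0444, 0.5301, 0.4532)
v' = (1.5560, -0.4760, 0.8440)
ω' = (1.5142, -0.2664, 0.3114)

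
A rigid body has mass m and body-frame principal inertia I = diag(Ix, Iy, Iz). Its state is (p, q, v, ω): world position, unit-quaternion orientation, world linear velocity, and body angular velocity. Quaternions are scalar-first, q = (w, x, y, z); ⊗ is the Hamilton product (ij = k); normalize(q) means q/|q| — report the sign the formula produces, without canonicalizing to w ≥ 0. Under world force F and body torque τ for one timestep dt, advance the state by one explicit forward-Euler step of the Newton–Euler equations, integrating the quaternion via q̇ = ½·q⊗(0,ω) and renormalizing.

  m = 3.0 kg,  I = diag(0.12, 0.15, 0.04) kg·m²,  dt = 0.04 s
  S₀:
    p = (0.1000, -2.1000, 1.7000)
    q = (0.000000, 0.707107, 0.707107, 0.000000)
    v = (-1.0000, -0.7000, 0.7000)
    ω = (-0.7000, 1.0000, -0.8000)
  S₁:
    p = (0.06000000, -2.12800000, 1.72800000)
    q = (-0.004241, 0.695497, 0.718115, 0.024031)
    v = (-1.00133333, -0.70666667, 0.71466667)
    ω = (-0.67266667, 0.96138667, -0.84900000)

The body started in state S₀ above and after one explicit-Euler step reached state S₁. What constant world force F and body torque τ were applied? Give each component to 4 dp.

F = (-0.1000, -0.5000, 1.1000)
τ = (0.1700, -0.1000, -0.0700)

Δω = ω₁−ω₀ = (0.02733333, -0.03861333, -0.04900000)
ω₀×(Iω₀) = (0.0880, 0.0448, -0.0210)
I·α + gyro = (0.1700, -0.1000, -0.0700)
v₁ − v₀ = (-0.00133333, -0.00666667, 0.01466667)
F = m·Δv/dt = (-0.1000, -0.5000, 1.1000)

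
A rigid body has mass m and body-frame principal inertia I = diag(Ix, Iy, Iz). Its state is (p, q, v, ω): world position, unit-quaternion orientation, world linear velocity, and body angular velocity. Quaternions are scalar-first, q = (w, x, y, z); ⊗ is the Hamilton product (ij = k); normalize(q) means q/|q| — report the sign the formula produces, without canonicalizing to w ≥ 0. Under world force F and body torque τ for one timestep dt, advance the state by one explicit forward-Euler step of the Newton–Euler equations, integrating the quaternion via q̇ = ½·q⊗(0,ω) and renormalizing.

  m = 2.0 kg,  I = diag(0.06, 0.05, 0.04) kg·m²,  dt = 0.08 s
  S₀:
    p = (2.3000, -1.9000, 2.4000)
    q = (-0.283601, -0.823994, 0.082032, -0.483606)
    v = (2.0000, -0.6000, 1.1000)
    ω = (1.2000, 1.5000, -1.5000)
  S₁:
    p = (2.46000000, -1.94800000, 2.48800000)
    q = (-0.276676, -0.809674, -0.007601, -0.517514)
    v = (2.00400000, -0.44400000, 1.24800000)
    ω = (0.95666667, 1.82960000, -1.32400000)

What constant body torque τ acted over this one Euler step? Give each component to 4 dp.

τ = (-0.1600, 0.1700, 0.0700)

rate change Δω = (-0.24333333, 0.32960000, 0.17600000)
applied torque τ = (-0.1600, 0.1700, 0.0700)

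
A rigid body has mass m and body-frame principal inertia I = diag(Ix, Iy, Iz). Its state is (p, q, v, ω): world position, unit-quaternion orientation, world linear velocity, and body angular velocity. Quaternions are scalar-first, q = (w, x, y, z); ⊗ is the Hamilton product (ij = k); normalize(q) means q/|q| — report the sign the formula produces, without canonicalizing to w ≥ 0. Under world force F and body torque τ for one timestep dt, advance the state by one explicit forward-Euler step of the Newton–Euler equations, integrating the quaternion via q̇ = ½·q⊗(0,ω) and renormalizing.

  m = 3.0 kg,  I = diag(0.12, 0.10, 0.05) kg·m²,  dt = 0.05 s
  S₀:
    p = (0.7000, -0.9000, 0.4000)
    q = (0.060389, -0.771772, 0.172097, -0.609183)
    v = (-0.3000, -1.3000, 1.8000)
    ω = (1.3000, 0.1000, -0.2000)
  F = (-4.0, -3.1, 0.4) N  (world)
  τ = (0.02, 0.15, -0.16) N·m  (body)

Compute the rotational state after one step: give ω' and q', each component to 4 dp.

ω' = (1.3079, 0.1841, -0.3574)
q' = (0.0820, -0.7687, 0.1485, -0.6167)

precession coupling ω×(Iω) = (0.0010, -0.0182, -0.0026)
(τ − ω×Iω)/I = (0.1583, 1.6820, -3.1480)
ω' = ω + α·dt = (1.3079, 0.1841, -0.3574)
q⊗(0,ω) = (0.8642573, 0.1050046, -0.9402534, -0.3129811)
updated quaternion q' = (0.0820, -0.7687, 0.1485, -0.6167)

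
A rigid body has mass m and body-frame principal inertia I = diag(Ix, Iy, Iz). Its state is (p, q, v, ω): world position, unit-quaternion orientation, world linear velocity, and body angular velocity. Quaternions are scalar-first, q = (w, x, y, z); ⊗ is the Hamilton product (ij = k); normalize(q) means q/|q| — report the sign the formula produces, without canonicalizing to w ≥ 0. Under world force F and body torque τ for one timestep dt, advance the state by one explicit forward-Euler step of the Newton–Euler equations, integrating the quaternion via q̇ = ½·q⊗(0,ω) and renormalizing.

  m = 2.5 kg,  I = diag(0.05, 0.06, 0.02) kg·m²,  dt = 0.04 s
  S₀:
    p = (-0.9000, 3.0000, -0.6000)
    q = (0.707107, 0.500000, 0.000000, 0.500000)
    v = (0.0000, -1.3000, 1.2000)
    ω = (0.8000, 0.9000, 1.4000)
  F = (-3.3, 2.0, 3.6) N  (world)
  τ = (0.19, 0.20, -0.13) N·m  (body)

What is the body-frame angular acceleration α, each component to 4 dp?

ω×(Iω) gyroscopic = (-0.0504, 0.0336, 0.0072)
(τ − ω×Iω)/I = (4.8080, 2.7733, -6.8600)

α = (4.8080, 2.7733, -6.8600)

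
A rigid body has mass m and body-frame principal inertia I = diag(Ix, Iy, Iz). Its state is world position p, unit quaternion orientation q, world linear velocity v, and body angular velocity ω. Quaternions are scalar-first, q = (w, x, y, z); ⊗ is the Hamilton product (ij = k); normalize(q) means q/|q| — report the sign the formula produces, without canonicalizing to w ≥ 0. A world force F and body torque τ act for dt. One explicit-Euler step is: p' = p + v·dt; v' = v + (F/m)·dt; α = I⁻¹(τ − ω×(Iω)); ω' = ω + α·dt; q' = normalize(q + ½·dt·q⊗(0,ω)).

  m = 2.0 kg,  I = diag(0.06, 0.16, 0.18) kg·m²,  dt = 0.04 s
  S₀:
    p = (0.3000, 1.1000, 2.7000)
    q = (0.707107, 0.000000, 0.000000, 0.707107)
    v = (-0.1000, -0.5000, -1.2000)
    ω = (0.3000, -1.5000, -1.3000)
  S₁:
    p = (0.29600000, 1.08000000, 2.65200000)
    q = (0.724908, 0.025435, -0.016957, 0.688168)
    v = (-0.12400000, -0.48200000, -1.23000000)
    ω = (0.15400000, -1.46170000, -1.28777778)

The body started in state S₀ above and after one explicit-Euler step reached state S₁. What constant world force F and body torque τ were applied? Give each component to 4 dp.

velocity change Δv = (-0.02400000, 0.01800000, -0.03000000)
F = m·Δv/dt = (-1.2000, 0.9000, -1.5000)
ω₁ − ω₀ = (-0.14600000, 0.03830000, 0.01222222)
gyro term ω₀×Iω₀ = (0.0390, 0.0468, -0.0450)
I·α + gyro = (-0.1800, 0.2000, 0.0100)

F = (-1.2000, 0.9000, -1.5000)
τ = (-0.1800, 0.2000, 0.0100)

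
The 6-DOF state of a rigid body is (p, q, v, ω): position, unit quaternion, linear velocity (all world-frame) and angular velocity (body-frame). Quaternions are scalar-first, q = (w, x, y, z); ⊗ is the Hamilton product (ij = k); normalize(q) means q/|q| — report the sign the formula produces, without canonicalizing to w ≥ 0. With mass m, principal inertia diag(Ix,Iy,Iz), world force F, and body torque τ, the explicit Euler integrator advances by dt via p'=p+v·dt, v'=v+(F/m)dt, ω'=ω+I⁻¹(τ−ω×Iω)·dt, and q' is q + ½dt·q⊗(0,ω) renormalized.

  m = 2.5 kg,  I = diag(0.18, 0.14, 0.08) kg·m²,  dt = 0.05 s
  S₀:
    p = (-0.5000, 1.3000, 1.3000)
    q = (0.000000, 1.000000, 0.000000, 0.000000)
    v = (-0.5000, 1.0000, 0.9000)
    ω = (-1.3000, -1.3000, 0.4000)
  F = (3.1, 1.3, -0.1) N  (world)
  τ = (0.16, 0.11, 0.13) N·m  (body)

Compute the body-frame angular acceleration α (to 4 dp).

α = (0.7156, 1.1571, 2.4700)

precession coupling ω×(Iω) = (0.0312, -0.0520, -0.0676)
α = I⁻¹(τ − ω×Iω) = (0.7156, 1.1571, 2.4700)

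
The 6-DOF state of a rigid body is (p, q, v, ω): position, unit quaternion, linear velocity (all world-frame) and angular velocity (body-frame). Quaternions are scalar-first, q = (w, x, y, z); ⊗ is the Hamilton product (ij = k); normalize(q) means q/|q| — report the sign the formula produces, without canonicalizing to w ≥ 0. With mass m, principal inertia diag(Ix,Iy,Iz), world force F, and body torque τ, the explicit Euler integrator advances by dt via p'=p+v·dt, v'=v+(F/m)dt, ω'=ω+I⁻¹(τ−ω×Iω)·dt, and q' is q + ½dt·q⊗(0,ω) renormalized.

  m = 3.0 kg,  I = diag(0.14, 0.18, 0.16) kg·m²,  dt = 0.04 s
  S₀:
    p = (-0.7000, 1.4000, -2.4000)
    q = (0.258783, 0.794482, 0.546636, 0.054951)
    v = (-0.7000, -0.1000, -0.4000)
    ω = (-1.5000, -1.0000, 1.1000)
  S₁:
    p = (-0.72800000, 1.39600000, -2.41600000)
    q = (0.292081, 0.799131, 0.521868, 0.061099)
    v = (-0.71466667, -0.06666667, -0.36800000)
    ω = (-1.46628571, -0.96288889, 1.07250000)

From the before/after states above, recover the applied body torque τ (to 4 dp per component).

Δω = ω₁−ω₀ = (0.03371429, 0.03711111, -0.02750000)
gyro term ω₀×Iω₀ = (0.0220, 0.0330, 0.0600)
applied torque τ = (0.1400, 0.2000, -0.0500)

τ = (0.1400, 0.2000, -0.0500)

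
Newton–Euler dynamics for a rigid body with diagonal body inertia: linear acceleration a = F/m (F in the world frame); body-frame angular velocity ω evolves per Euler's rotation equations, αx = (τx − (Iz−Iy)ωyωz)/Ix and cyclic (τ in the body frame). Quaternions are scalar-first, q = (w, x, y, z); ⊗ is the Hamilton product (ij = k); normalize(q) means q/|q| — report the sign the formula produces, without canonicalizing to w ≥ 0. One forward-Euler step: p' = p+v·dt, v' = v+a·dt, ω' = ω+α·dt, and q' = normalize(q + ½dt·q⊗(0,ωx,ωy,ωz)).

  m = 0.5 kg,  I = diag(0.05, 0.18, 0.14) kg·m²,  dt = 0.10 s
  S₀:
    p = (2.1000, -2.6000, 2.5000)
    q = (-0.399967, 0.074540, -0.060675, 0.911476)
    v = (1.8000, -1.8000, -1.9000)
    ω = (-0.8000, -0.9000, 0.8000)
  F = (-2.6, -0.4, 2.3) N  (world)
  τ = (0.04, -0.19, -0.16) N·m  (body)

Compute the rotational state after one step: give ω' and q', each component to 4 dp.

ω' = (-0.7776, -1.0376, 0.6189)
q' = (-0.4350, 0.1288, -0.0819, 0.8874)

α = I⁻¹(τ − ω×Iω) = (0.2240, -1.3756, -1.8114)
ω + α·dt = (-0.7776, -1.0376, 0.6189)
2q̇ = q⊗(0,ω) = (-0.7241563, 1.0917620, -0.4288425, -0.4355996)
q + ½dt·q⊗(0,ω), renormalized = (-0.4350, 0.1288, -0.0819, 0.8874)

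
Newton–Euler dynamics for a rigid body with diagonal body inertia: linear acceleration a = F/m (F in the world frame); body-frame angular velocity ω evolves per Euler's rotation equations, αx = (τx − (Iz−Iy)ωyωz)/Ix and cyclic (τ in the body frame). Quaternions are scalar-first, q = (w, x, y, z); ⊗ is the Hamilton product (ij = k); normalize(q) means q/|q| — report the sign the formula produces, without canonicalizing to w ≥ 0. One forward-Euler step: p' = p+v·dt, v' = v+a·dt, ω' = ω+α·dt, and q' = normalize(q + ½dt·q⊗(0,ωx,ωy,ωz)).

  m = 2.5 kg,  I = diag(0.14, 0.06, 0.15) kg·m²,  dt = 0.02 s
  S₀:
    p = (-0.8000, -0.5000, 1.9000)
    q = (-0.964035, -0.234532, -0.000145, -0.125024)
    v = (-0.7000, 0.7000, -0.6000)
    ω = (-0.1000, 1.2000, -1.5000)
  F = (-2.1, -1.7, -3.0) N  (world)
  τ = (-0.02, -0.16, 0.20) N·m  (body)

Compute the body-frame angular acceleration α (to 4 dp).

gyro term ω×Iω = (-0.1620, -0.0015, 0.0096)
α = I⁻¹(τ − ω×Iω) = (1.0143, -2.6417, 1.2693)

α = (1.0143, -2.6417, 1.2693)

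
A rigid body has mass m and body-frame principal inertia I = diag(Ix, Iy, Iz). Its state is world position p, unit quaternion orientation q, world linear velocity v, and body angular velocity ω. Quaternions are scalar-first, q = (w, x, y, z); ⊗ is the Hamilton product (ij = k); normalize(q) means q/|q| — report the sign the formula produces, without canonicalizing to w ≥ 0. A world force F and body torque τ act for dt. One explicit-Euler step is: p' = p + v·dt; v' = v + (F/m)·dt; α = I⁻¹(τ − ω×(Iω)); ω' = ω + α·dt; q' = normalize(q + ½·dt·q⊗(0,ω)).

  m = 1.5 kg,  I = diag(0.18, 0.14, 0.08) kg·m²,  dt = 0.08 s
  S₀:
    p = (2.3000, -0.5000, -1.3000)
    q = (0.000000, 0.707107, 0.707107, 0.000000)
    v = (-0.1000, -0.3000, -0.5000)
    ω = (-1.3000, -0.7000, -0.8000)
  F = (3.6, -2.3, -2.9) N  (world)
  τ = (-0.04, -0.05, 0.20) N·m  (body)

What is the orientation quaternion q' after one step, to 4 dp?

q' = (0.0564, 0.6829, 0.7281, 0.0169)

Hamilton product q⊗(0,ω) = (1.4142140, -0.5656856, 0.5656856, 0.4242642)
q' = normalize(q + ½dt·q⊗(0,ω)) = (0.0564, 0.6829, 0.7281, 0.0169)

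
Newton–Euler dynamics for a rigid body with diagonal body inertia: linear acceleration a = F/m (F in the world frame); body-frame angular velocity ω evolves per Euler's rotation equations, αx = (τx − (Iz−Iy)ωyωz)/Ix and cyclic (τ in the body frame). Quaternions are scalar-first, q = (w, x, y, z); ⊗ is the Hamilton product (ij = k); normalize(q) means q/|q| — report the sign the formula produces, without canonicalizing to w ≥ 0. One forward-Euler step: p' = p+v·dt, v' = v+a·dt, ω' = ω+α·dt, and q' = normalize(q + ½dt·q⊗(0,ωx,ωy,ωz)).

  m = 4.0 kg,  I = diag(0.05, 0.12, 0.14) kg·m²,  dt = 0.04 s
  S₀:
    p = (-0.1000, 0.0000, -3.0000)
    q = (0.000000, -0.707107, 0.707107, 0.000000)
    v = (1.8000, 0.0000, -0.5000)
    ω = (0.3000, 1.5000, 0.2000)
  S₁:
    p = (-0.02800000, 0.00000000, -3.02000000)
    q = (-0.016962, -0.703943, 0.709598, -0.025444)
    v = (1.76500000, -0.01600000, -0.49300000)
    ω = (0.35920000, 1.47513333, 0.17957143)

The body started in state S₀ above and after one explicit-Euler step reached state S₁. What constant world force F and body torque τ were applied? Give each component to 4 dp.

Δω = ω₁−ω₀ = (0.05920000, -0.02486667, -0.02042857)
applied torque τ = (0.0800, -0.0800, -0.0400)
velocity change Δv = (-0.03500000, -0.01600000, 0.00700000)
F = m·Δv/dt = (-3.5000, -1.6000, 0.7000)

F = (-3.5000, -1.6000, 0.7000)
τ = (0.0800, -0.0800, -0.0400)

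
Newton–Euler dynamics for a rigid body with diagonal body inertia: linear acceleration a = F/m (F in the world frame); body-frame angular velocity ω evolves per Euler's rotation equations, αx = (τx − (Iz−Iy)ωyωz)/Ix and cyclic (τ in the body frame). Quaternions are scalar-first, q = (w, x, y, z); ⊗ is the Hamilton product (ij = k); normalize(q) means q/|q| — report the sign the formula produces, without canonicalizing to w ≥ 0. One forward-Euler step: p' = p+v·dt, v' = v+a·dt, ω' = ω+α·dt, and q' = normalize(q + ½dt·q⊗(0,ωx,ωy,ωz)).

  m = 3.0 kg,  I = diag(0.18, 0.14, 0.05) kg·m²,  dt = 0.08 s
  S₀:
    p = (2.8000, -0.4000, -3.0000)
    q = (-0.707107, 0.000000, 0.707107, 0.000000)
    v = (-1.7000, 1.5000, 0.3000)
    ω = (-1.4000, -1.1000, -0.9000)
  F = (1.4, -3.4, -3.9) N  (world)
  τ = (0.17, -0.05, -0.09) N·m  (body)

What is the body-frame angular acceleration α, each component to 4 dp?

α = (1.4394, -1.5271, -0.5680)

precession coupling ω×(Iω) = (-0.0891, 0.1638, -0.0616)
(τ − ω×Iω)/I = (1.4394, -1.5271, -0.5680)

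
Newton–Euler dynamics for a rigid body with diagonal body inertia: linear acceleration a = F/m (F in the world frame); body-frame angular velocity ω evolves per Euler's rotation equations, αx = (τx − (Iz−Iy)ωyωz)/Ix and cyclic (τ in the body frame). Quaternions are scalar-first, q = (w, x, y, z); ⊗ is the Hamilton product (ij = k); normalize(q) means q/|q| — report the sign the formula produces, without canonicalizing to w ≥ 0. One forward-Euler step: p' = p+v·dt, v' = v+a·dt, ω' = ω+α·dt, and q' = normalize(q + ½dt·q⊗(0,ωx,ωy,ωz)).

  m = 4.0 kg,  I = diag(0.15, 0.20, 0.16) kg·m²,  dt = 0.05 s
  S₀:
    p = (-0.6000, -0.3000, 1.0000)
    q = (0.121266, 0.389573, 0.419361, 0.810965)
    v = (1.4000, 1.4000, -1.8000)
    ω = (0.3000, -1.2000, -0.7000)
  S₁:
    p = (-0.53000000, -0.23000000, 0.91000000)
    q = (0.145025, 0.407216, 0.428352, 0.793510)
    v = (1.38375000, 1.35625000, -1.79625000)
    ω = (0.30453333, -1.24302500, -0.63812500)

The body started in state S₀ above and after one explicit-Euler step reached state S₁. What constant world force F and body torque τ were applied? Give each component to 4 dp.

velocity change Δv = (-0.01625000, -0.04375000, 0.00375000)
F = m·Δv/dt = (-1.3000, -3.5000, 0.3000)
Δω = ω₁−ω₀ = (0.00453333, -0.04302500, 0.06187500)
applied torque τ = (-0.0200, -0.1700, 0.1800)

F = (-1.3000, -3.5000, 0.3000)
τ = (-0.0200, -0.1700, 0.1800)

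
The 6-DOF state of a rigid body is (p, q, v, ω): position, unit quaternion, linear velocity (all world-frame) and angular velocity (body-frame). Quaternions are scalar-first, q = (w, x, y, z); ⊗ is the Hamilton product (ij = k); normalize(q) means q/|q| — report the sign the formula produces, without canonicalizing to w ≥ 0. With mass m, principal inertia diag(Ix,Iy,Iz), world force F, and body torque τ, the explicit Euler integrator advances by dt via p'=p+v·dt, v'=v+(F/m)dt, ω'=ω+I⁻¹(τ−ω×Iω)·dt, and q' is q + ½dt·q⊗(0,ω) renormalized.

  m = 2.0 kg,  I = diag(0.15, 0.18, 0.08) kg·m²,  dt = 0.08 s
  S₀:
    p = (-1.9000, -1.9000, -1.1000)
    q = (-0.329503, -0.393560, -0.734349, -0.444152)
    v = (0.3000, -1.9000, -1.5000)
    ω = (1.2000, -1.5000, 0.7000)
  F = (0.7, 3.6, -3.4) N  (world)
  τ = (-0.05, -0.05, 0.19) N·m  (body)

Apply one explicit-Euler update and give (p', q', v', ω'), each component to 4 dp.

linear accel F/m = (0.3500, 1.8000, -1.7000)
p + v·dt = (-1.8760, -2.0520, -1.2200)
new velocity v' = (0.3280, -1.7560, -1.6360)
precession coupling ω×(Iω) = (0.1050, 0.0588, -0.0540)
(τ − ω×Iω)/I = (-1.0333, -0.6044, 3.0500)
new body rate ω' = (1.1173, -1.5484, 0.9440)
2q̇ = q⊗(0,ω) = (-0.3183451, -1.5756759, 0.2367641, 1.2409067)
q' = normalize(q + ½dt·q⊗(0,ω)) = (-0.3411, -0.4551, -0.7225, -0.3932)

p' = (-1.8760, -2.0520, -1.2200)
q' = (-0.3411, -0.4551, -0.7225, -0.3932)
v' = (0.3280, -1.7560, -1.6360)
ω' = (1.1173, -1.5484, 0.9440)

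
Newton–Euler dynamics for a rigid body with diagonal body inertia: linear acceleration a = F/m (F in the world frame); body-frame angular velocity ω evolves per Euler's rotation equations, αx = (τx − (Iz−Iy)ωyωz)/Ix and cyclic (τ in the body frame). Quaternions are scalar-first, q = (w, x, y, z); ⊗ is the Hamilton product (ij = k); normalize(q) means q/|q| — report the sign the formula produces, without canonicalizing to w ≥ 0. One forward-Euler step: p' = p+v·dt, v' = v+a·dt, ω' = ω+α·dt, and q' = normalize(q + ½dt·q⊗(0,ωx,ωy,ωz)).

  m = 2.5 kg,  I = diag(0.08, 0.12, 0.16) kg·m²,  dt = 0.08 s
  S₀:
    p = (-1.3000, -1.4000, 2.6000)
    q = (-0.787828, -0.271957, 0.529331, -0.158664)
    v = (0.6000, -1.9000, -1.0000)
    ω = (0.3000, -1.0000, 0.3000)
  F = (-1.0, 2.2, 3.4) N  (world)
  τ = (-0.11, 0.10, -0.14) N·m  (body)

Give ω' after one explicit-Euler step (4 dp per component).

ω' = (0.2020, -0.9285, 0.2360)

precession coupling ω×(Iω) = (-0.0120, -0.0072, -0.0120)
angular accel α = (-1.2250, 0.8933, -0.8000)
new body rate ω' = (0.2020, -0.9285, 0.2360)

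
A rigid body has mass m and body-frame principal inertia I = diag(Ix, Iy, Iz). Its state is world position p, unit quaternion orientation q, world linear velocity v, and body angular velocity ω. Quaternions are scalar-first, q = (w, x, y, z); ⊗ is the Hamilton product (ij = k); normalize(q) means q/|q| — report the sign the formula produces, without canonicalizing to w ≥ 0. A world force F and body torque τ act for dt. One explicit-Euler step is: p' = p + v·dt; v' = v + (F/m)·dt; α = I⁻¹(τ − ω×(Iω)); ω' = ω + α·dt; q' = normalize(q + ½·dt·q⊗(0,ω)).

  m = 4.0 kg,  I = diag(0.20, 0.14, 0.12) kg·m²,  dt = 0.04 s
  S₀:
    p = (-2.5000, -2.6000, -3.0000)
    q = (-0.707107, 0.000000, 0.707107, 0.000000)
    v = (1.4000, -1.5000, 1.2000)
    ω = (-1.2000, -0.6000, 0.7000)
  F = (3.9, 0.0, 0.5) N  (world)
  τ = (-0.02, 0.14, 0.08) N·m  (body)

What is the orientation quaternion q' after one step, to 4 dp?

q' = (-0.6983, 0.0269, 0.7153, 0.0071)

Hamilton product q⊗(0,ω) = (0.4242642, 1.3435033, 0.4242642, 0.3535535)
updated quaternion q' = (-0.6983, 0.0269, 0.7153, 0.0071)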